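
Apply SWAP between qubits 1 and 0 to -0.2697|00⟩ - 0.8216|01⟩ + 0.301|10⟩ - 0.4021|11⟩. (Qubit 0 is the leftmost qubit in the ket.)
-0.2697|00⟩ + 0.301|01⟩ - 0.8216|10⟩ - 0.4021|11⟩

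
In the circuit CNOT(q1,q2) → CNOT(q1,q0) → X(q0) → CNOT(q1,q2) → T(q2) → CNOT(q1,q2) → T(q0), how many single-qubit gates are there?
3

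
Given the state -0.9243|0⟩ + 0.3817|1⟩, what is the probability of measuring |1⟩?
0.1457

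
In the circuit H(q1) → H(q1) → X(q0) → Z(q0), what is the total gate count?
4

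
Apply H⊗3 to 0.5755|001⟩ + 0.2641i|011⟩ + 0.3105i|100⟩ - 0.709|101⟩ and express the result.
(-0.0472 + 0.2032i)|000⟩ + (0.0472 + 0.0164i)|001⟩ + (-0.0472 + 0.0164i)|010⟩ + (0.0472 + 0.2032i)|011⟩ + (0.4541 - 0.0164i)|100⟩ + (-0.4541 - 0.2032i)|101⟩ + (0.4541 - 0.2032i)|110⟩ + (-0.4541 - 0.0164i)|111⟩

H⊗3 gives amp(|y⟩) = (1/2√2) Σ_x (−1)^(x·y) amp(|x⟩), where x·y is the number of positions in which both x and y have a 1.
|000⟩: (0.5755 + 0.2641i + 0.3105i - 0.709)/(2√2) = (-0.0472 + 0.2032i)
|001⟩: (-0.5755 - 0.2641i + 0.3105i + 0.709)/(2√2) = (0.0472 + 0.0164i)
|010⟩: (0.5755 - 0.2641i + 0.3105i - 0.709)/(2√2) = (-0.0472 + 0.0164i)
|011⟩: (-0.5755 + 0.2641i + 0.3105i + 0.709)/(2√2) = (0.0472 + 0.2032i)
|100⟩: (0.5755 + 0.2641i - 0.3105i + 0.709)/(2√2) = (0.4541 - 0.0164i)
|101⟩: (-0.5755 - 0.2641i - 0.3105i - 0.709)/(2√2) = (-0.4541 - 0.2032i)
|110⟩: (0.5755 - 0.2641i - 0.3105i + 0.709)/(2√2) = (0.4541 - 0.2032i)
|111⟩: (-0.5755 + 0.2641i - 0.3105i - 0.709)/(2√2) = (-0.4541 - 0.0164i)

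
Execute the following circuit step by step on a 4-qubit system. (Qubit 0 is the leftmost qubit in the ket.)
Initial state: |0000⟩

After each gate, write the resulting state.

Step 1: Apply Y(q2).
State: i|0010⟩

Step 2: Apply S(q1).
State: i|0010⟩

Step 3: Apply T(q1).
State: i|0010⟩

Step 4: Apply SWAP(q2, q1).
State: i|0100⟩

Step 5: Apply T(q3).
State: i|0100⟩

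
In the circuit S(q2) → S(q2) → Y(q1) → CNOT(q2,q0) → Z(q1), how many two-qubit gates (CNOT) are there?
1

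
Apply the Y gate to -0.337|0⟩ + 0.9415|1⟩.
-0.9415i|0⟩ - 0.337i|1⟩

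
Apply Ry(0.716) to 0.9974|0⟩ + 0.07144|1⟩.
0.9091|0⟩ + 0.4164|1⟩

Ry(0.716) = [[cos(θ/2), −sin(θ/2)], [sin(θ/2), cos(θ/2)]]; θ = 0.716, cos(θ/2) ≈ 0.936599, sin(θ/2) ≈ 0.350402.
With a = amp(|0⟩) = 0.9974 and b = amp(|1⟩) = 0.07144:
new amp(|0⟩) = (0.936599)·a + (-0.350402)·b = 0.9091
new amp(|1⟩) = (0.350402)·a + (0.936599)·b = 0.4164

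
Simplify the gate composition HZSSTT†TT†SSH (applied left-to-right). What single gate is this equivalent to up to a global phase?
X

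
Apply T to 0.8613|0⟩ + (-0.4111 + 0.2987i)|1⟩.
0.8613|0⟩ + (-0.5019 - 0.07948i)|1⟩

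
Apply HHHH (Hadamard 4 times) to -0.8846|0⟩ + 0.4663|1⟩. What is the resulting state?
-0.8846|0⟩ + 0.4663|1⟩

H² = I, so an even number of Hadamards cancels: H^4 = I and the state is unchanged.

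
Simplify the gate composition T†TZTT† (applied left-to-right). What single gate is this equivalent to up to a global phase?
Z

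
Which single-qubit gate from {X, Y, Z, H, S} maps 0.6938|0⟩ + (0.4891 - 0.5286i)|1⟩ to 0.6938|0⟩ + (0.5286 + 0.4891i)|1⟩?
S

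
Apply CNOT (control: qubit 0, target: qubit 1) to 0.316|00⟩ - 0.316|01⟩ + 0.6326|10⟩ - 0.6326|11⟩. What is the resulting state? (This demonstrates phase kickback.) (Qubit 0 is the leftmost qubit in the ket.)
0.316|00⟩ - 0.316|01⟩ - 0.6326|10⟩ + 0.6326|11⟩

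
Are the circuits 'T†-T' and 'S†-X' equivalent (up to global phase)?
No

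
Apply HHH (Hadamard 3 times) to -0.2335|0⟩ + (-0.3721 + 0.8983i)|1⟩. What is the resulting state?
(-0.4282 + 0.6352i)|0⟩ + (0.098 - 0.6352i)|1⟩

H² = I, so H^3 = H: a single Hadamard. With (a, b) = (-0.2335, (-0.3721 + 0.8983i)), H gives ((a + b)/√2, (a − b)/√2) = ((-0.4282 + 0.6352i), (0.098 - 0.6352i)).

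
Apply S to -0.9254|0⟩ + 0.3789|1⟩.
-0.9254|0⟩ + 0.3789i|1⟩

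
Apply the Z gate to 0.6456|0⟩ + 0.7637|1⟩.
0.6456|0⟩ - 0.7637|1⟩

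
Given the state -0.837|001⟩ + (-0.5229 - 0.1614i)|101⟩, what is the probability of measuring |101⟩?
0.2995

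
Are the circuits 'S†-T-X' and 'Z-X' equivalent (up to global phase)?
No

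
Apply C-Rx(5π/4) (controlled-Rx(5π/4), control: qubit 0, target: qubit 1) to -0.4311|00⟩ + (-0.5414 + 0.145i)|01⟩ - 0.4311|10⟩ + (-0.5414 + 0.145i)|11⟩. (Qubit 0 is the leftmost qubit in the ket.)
-0.4311|00⟩ + (-0.5414 + 0.145i)|01⟩ + (0.2989 + 0.5002i)|10⟩ + (0.2072 + 0.3428i)|11⟩

C-Rx(5π/4) leaves the control-|0⟩ kets |00⟩, |01⟩ unchanged and applies Rx(5π/4) to qubit 1 on the control-|1⟩ pair (|10⟩, |11⟩).
Rx(5π/4) = [[cos(θ/2), −i·sin(θ/2)], [−i·sin(θ/2), cos(θ/2)]]; θ = 5π/4, cos(θ/2) ≈ -0.382683, sin(θ/2) ≈ 0.92388.
With a = amp(|10⟩) = -0.4311 and b = amp(|11⟩) = (-0.5414 + 0.145i):
new amp(|10⟩) = (-0.382683)·a + (-0.92388i)·b = (0.2989 + 0.5002i)
new amp(|11⟩) = (-0.92388i)·a + (-0.382683)·b = (0.2072 + 0.3428i)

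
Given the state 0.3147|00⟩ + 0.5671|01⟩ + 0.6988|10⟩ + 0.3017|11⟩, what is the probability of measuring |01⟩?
0.3216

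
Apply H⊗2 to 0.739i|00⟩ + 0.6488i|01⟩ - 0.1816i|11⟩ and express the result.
0.6031i|00⟩ + 0.1359i|01⟩ + 0.7847i|10⟩ - 0.0457i|11⟩

H⊗2 gives amp(|y⟩) = (1/2) Σ_x (−1)^(x·y) amp(|x⟩), where x·y is the number of positions in which both x and y have a 1.
|00⟩: (0.739i + 0.6488i - 0.1816i)/2 = 0.6031i
|01⟩: (0.739i - 0.6488i + 0.1816i)/2 = 0.1359i
|10⟩: (0.739i + 0.6488i + 0.1816i)/2 = 0.7847i
|11⟩: (0.739i - 0.6488i - 0.1816i)/2 = -0.0457i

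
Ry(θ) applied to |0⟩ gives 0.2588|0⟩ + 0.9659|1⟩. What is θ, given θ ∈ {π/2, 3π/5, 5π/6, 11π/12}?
5π/6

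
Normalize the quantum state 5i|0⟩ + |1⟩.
0.9806i|0⟩ + 0.1961|1⟩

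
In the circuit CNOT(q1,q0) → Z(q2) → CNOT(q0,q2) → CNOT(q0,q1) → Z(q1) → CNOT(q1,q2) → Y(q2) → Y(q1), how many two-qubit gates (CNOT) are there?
4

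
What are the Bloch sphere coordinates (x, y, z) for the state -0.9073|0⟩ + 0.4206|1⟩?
(-0.7632, 0, 0.6463)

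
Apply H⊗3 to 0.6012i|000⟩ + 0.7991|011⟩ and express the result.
(0.2825 + 0.2126i)|000⟩ + (-0.2825 + 0.2126i)|001⟩ + (-0.2825 + 0.2126i)|010⟩ + (0.2825 + 0.2126i)|011⟩ + (0.2825 + 0.2126i)|100⟩ + (-0.2825 + 0.2126i)|101⟩ + (-0.2825 + 0.2126i)|110⟩ + (0.2825 + 0.2126i)|111⟩

H⊗3 gives amp(|y⟩) = (1/2√2) Σ_x (−1)^(x·y) amp(|x⟩), where x·y is the number of positions in which both x and y have a 1.
|000⟩: (0.6012i + 0.7991)/(2√2) = (0.2825 + 0.2126i)
|001⟩: (0.6012i - 0.7991)/(2√2) = (-0.2825 + 0.2126i)
|010⟩: (0.6012i - 0.7991)/(2√2) = (-0.2825 + 0.2126i)
|011⟩: (0.6012i + 0.7991)/(2√2) = (0.2825 + 0.2126i)
|100⟩: (0.6012i + 0.7991)/(2√2) = (0.2825 + 0.2126i)
|101⟩: (0.6012i - 0.7991)/(2√2) = (-0.2825 + 0.2126i)
|110⟩: (0.6012i - 0.7991)/(2√2) = (-0.2825 + 0.2126i)
|111⟩: (0.6012i + 0.7991)/(2√2) = (0.2825 + 0.2126i)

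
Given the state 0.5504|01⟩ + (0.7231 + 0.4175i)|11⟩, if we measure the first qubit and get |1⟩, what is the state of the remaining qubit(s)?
(0.866 + 0.5i)|1⟩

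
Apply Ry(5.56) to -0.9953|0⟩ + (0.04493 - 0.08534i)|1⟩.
(0.915 + 0.03019i)|0⟩ + (-0.3941 + 0.07982i)|1⟩

Ry(5.56) = [[cos(θ/2), −sin(θ/2)], [sin(θ/2), cos(θ/2)]]; θ = 5.56, cos(θ/2) ≈ -0.935335, sin(θ/2) ≈ 0.353764.
With a = amp(|0⟩) = -0.9953 and b = amp(|1⟩) = (0.04493 - 0.08534i):
new amp(|0⟩) = (-0.935335)·a + (-0.353764)·b = (0.915 + 0.03019i)
new amp(|1⟩) = (0.353764)·a + (-0.935335)·b = (-0.3941 + 0.07982i)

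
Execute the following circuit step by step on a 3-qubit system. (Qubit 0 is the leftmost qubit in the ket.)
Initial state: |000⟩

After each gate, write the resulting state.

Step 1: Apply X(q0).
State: |100⟩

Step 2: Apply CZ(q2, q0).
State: |100⟩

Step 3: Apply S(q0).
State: i|100⟩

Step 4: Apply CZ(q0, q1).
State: i|100⟩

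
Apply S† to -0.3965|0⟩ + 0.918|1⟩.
-0.3965|0⟩ - 0.918i|1⟩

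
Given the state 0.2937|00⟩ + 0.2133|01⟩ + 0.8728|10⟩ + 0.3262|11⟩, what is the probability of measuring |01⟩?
0.0455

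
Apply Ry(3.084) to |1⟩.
-0.9996|0⟩ + 0.02879|1⟩

Ry(3.084) = [[cos(θ/2), −sin(θ/2)], [sin(θ/2), cos(θ/2)]]; θ = 3.084, cos(θ/2) ≈ 0.0287923, sin(θ/2) ≈ 0.999585.
With a = amp(|0⟩) = 0 and b = amp(|1⟩) = 1:
new amp(|0⟩) = (0.0287923)·a + (-0.999585)·b = -0.9996
new amp(|1⟩) = (0.999585)·a + (0.0287923)·b = 0.02879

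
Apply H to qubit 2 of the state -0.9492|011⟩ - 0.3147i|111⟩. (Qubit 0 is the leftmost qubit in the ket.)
-0.6712|010⟩ + 0.6712|011⟩ - 0.2225i|110⟩ + 0.2225i|111⟩

H on qubit 2 mixes each pair of kets that differ only in qubit 2: amplitudes (a, b) of (|…0…⟩, |…1…⟩) become ((a + b)/√2, (a − b)/√2). Kets absent from the input have amplitude 0.
(|010⟩, |011⟩): (a, b) = (0, -0.9492) → (-0.6712, 0.6712)
(|110⟩, |111⟩): (a, b) = (0, -0.3147i) → (-0.2225i, 0.2225i)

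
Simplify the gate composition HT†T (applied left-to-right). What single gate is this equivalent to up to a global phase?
H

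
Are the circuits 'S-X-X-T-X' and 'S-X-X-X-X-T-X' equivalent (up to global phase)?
Yes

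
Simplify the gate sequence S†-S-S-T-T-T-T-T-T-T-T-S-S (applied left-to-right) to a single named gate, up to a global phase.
S†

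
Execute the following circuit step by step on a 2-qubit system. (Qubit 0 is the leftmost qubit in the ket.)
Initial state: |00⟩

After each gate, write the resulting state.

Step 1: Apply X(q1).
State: |01⟩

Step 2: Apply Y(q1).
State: -i|00⟩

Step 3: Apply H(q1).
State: -(1/√2)i|00⟩ - (1/√2)i|01⟩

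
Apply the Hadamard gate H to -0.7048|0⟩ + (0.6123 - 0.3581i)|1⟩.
(-0.06541 - 0.2532i)|0⟩ + (-0.9313 + 0.2532i)|1⟩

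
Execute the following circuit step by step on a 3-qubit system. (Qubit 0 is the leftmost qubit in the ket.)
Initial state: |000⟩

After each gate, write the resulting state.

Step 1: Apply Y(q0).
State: i|100⟩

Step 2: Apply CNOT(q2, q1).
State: i|100⟩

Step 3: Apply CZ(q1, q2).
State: i|100⟩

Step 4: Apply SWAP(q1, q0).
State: i|010⟩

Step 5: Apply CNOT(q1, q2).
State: i|011⟩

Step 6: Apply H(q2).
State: (1/√2)i|010⟩ - (1/√2)i|011⟩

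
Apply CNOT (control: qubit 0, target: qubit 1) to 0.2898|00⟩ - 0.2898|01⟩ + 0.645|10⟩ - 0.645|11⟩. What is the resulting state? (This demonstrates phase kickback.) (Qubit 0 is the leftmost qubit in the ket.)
0.2898|00⟩ - 0.2898|01⟩ - 0.645|10⟩ + 0.645|11⟩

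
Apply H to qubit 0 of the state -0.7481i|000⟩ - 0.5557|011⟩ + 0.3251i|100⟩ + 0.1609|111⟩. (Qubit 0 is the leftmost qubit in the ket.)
-0.2991i|000⟩ - 0.2792|011⟩ - 0.7589i|100⟩ - 0.5067|111⟩

H on qubit 0 mixes each pair of kets that differ only in qubit 0: amplitudes (a, b) of (|…0…⟩, |…1…⟩) become ((a + b)/√2, (a − b)/√2). Kets absent from the input have amplitude 0.
(|000⟩, |100⟩): (a, b) = (-0.7481i, 0.3251i) → (-0.2991i, -0.7589i)
(|011⟩, |111⟩): (a, b) = (-0.5557, 0.1609) → (-0.2792, -0.5067)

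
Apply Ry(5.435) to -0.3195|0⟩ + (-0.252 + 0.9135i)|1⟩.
(0.3949 - 0.3759i)|0⟩ + (0.0982 - 0.8326i)|1⟩

Ry(5.435) = [[cos(θ/2), −sin(θ/2)], [sin(θ/2), cos(θ/2)]]; θ = 5.435, cos(θ/2) ≈ -0.911412, sin(θ/2) ≈ 0.411494.
With a = amp(|0⟩) = -0.3195 and b = amp(|1⟩) = (-0.252 + 0.9135i):
new amp(|0⟩) = (-0.911412)·a + (-0.411494)·b = (0.3949 - 0.3759i)
new amp(|1⟩) = (0.411494)·a + (-0.911412)·b = (0.0982 - 0.8326i)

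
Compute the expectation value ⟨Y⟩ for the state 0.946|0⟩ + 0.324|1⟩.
0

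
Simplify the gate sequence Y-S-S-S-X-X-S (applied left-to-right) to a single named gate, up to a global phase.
Y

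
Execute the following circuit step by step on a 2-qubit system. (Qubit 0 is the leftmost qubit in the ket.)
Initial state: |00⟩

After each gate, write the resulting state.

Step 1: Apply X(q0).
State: |10⟩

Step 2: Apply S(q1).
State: |10⟩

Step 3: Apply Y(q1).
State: i|11⟩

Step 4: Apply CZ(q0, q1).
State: -i|11⟩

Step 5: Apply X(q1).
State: -i|10⟩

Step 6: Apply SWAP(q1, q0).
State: -i|01⟩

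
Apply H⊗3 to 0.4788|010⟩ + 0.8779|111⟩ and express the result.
0.4797|000⟩ - 0.1411|001⟩ - 0.4797|010⟩ + 0.1411|011⟩ - 0.1411|100⟩ + 0.4797|101⟩ + 0.1411|110⟩ - 0.4797|111⟩

H⊗3 gives amp(|y⟩) = (1/2√2) Σ_x (−1)^(x·y) amp(|x⟩), where x·y is the number of positions in which both x and y have a 1.
|000⟩: (0.4788 + 0.8779)/(2√2) = 0.4797
|001⟩: (0.4788 - 0.8779)/(2√2) = -0.1411
|010⟩: (-0.4788 - 0.8779)/(2√2) = -0.4797
|011⟩: (-0.4788 + 0.8779)/(2√2) = 0.1411
|100⟩: (0.4788 - 0.8779)/(2√2) = -0.1411
|101⟩: (0.4788 + 0.8779)/(2√2) = 0.4797
|110⟩: (-0.4788 + 0.8779)/(2√2) = 0.1411
|111⟩: (-0.4788 - 0.8779)/(2√2) = -0.4797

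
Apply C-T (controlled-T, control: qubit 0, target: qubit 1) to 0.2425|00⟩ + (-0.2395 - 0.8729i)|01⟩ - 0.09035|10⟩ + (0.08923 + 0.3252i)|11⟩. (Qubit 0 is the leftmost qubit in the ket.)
0.2425|00⟩ + (-0.2395 - 0.8729i)|01⟩ - 0.09035|10⟩ + (-0.1669 + 0.293i)|11⟩

C-T leaves the control-|0⟩ kets |00⟩, |01⟩ unchanged and applies T to qubit 1 on the control-|1⟩ pair (|10⟩, |11⟩).
T = [[1, 0], [0, (1/√2 + (1/√2)i)]].
With a = amp(|10⟩) = -0.09035 and b = amp(|11⟩) = (0.08923 + 0.3252i):
new amp(|10⟩) = (1)·a = -0.09035
new amp(|11⟩) = (1/√2 + (1/√2)i)·b = (-0.1669 + 0.293i)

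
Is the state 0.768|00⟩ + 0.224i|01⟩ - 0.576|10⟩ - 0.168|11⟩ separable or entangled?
Entangled

Writing the state as a|00⟩ + b|01⟩ + c|10⟩ + d|11⟩, it is a product state iff ad − bc = 0.
Here (a, b, c, d) = (0.768, 0.224i, -0.576, -0.168): ad − bc = (0.768)(-0.168) − (0.224i)(-0.576) = (-0.129 + 0.129i) ≠ 0, so the state is entangled.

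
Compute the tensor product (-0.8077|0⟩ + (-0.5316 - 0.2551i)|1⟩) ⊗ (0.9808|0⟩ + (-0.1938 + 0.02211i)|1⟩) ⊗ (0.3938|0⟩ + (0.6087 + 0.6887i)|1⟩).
-0.312|000⟩ + (-0.4822 - 0.5456i)|001⟩ + (0.06164 - 0.007033i)|010⟩ + (0.1076 + 0.09693i)|011⟩ + (-0.2053 - 0.09853i)|100⟩ + (-0.1451 - 0.5114i)|101⟩ + (0.04279 + 0.01484i)|110⟩ + (0.04019 + 0.09778i)|111⟩

amp(|b₁b₂…⟩) = product of the factor amplitudes for bits b₁, b₂, …; only kets whose every factor amplitude is nonzero survive.
|000⟩: (-0.8077)(0.9808)(0.3938) = -0.312
|001⟩: (-0.8077)(0.9808)(0.6087 + 0.6887i) = (-0.4822 - 0.5456i)
|010⟩: (-0.8077)(-0.1938 + 0.02211i)(0.3938) = (0.06164 - 0.007033i)
|011⟩: (-0.8077)(-0.1938 + 0.02211i)(0.6087 + 0.6887i) = (0.1076 + 0.09693i)
|100⟩: (-0.5316 - 0.2551i)(0.9808)(0.3938) = (-0.2053 - 0.09853i)
|101⟩: (-0.5316 - 0.2551i)(0.9808)(0.6087 + 0.6887i) = (-0.1451 - 0.5114i)
|110⟩: (-0.5316 - 0.2551i)(-0.1938 + 0.02211i)(0.3938) = (0.04279 + 0.01484i)
|111⟩: (-0.5316 - 0.2551i)(-0.1938 + 0.02211i)(0.6087 + 0.6887i) = (0.04019 + 0.09778i)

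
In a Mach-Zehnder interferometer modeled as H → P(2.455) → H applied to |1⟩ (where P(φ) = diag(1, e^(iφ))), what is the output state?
(0.8867 - 0.317i)|0⟩ + (0.1133 + 0.317i)|1⟩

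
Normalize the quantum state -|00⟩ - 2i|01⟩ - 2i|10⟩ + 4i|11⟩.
-0.2|00⟩ - 0.4i|01⟩ - 0.4i|10⟩ + 0.8i|11⟩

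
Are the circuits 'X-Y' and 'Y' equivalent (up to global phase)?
No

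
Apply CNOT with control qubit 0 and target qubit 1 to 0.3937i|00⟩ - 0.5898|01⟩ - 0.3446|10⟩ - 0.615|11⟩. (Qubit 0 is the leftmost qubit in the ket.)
0.3937i|00⟩ - 0.5898|01⟩ - 0.615|10⟩ - 0.3446|11⟩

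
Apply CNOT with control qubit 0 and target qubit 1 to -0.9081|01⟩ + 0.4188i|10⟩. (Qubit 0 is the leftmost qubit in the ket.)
-0.9081|01⟩ + 0.4188i|11⟩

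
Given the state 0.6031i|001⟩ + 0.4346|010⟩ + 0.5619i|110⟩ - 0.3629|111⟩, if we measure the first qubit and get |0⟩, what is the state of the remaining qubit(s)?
0.8113i|01⟩ + 0.5846|10⟩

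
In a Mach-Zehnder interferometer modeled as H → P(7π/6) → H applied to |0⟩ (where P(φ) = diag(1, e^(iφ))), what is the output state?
(0.06699 - 0.25i)|0⟩ + (0.933 + 0.25i)|1⟩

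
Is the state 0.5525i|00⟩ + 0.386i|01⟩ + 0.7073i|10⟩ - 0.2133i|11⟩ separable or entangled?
Entangled

Writing the state as a|00⟩ + b|01⟩ + c|10⟩ + d|11⟩, it is a product state iff ad − bc = 0.
Here (a, b, c, d) = (0.5525i, 0.386i, 0.7073i, -0.2133i): ad − bc = (0.5525i)(-0.2133i) − (0.386i)(0.7073i) = 0.3909 ≠ 0, so the state is entangled.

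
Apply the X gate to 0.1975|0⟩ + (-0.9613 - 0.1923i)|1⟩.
(-0.9613 - 0.1923i)|0⟩ + 0.1975|1⟩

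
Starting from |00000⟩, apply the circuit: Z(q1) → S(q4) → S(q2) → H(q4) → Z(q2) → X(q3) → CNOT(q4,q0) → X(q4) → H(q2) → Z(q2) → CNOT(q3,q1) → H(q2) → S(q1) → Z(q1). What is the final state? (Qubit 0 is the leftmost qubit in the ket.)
-(1/√2)i|01111⟩ - (1/√2)i|11110⟩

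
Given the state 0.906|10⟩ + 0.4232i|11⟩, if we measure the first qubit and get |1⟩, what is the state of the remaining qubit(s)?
0.906|0⟩ + 0.4232i|1⟩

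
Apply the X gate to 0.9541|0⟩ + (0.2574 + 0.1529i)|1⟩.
(0.2574 + 0.1529i)|0⟩ + 0.9541|1⟩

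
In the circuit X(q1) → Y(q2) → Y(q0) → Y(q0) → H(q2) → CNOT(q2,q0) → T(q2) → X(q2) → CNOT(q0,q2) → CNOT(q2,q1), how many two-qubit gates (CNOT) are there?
3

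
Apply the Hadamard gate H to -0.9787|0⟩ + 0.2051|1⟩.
-0.547|0⟩ - 0.8371|1⟩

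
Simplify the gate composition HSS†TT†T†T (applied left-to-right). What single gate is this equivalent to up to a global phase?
H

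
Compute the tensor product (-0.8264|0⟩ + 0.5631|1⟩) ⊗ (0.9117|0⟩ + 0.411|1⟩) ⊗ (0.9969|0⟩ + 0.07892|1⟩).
-0.7511|000⟩ - 0.05946|001⟩ - 0.3386|010⟩ - 0.02681|011⟩ + 0.5118|100⟩ + 0.04052|101⟩ + 0.2307|110⟩ + 0.01826|111⟩

amp(|b₁b₂…⟩) = product of the factor amplitudes for bits b₁, b₂, …; only kets whose every factor amplitude is nonzero survive.
|000⟩: (-0.8264)(0.9117)(0.9969) = -0.7511
|001⟩: (-0.8264)(0.9117)(0.07892) = -0.05946
|010⟩: (-0.8264)(0.411)(0.9969) = -0.3386
|011⟩: (-0.8264)(0.411)(0.07892) = -0.02681
|100⟩: (0.5631)(0.9117)(0.9969) = 0.5118
|101⟩: (0.5631)(0.9117)(0.07892) = 0.04052
|110⟩: (0.5631)(0.411)(0.9969) = 0.2307
|111⟩: (0.5631)(0.411)(0.07892) = 0.01826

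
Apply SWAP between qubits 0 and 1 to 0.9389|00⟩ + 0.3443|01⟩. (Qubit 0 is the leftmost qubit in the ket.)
0.9389|00⟩ + 0.3443|10⟩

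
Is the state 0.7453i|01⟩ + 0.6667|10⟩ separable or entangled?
Entangled

Writing the state as a|00⟩ + b|01⟩ + c|10⟩ + d|11⟩, it is a product state iff ad − bc = 0.
Here (a, b, c, d) = (0, 0.7453i, 0.6667, 0): ad − bc = (0)(0) − (0.7453i)(0.6667) = -0.4969i ≠ 0, so the state is entangled.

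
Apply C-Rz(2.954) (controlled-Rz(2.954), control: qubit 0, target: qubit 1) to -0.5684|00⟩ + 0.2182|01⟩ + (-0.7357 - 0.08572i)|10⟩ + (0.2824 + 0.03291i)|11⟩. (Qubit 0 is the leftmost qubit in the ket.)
-0.5684|00⟩ + 0.2182|01⟩ + (-0.1542 + 0.7244i)|10⟩ + (-0.006316 + 0.2842i)|11⟩

C-Rz(2.954) leaves the control-|0⟩ kets |00⟩, |01⟩ unchanged and applies Rz(2.954) to qubit 1 on the control-|1⟩ pair (|10⟩, |11⟩).
Rz(2.954) = [[e^(−iθ/2), 0], [0, e^(iθ/2)]] with e^(±iθ/2) = cos(θ/2) ± i·sin(θ/2); θ = 2.954, cos(θ/2) ≈ 0.0936589, sin(θ/2) ≈ 0.995604.
With a = amp(|10⟩) = (-0.7357 - 0.08572i) and b = amp(|11⟩) = (0.2824 + 0.03291i):
new amp(|10⟩) = (0.0936589 - 0.995604i)·a = (-0.1542 + 0.7244i)
new amp(|11⟩) = (0.0936589 + 0.995604i)·b = (-0.006316 + 0.2842i)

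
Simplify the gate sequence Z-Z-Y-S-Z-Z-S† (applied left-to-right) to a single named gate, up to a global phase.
Y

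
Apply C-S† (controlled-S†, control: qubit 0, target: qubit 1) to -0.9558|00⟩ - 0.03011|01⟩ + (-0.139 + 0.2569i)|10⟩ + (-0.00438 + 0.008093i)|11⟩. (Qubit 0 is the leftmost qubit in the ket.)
-0.9558|00⟩ - 0.03011|01⟩ + (-0.139 + 0.2569i)|10⟩ + (0.008093 + 0.00438i)|11⟩

C-S† leaves the control-|0⟩ kets |00⟩, |01⟩ unchanged and applies S† to qubit 1 on the control-|1⟩ pair (|10⟩, |11⟩).
S† = [[1, 0], [0, -i]].
With a = amp(|10⟩) = (-0.139 + 0.2569i) and b = amp(|11⟩) = (-0.00438 + 0.008093i):
new amp(|10⟩) = (1)·a = (-0.139 + 0.2569i)
new amp(|11⟩) = (-i)·b = (0.008093 + 0.00438i)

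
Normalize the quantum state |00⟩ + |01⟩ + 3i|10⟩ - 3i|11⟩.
0.2236|00⟩ + 0.2236|01⟩ + 0.6708i|10⟩ - 0.6708i|11⟩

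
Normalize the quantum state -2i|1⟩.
-i|1⟩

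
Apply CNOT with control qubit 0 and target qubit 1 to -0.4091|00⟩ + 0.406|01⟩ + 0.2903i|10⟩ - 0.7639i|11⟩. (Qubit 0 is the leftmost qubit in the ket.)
-0.4091|00⟩ + 0.406|01⟩ - 0.7639i|10⟩ + 0.2903i|11⟩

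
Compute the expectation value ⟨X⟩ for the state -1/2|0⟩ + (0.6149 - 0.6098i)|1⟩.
-0.6149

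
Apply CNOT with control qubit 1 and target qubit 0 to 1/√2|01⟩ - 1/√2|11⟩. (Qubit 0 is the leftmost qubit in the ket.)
-1/√2|01⟩ + 1/√2|11⟩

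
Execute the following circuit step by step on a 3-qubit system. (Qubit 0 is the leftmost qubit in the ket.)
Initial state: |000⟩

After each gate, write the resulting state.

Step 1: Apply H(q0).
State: 1/√2|000⟩ + 1/√2|100⟩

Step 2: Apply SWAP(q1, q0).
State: 1/√2|000⟩ + 1/√2|010⟩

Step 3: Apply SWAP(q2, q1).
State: 1/√2|000⟩ + 1/√2|001⟩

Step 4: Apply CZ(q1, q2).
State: 1/√2|000⟩ + 1/√2|001⟩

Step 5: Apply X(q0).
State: 1/√2|100⟩ + 1/√2|101⟩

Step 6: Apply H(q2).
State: |100⟩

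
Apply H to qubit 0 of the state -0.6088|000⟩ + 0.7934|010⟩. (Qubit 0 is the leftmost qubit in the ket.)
-0.4305|000⟩ + 0.561|010⟩ - 0.4305|100⟩ + 0.561|110⟩

H on qubit 0 mixes each pair of kets that differ only in qubit 0: amplitudes (a, b) of (|…0…⟩, |…1…⟩) become ((a + b)/√2, (a − b)/√2). Kets absent from the input have amplitude 0.
(|000⟩, |100⟩): (a, b) = (-0.6088, 0) → (-0.4305, -0.4305)
(|010⟩, |110⟩): (a, b) = (0.7934, 0) → (0.561, 0.561)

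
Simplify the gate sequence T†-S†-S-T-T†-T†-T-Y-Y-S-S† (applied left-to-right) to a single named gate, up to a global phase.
T†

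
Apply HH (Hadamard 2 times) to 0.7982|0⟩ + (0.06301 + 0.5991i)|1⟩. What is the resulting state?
0.7982|0⟩ + (0.06301 + 0.5991i)|1⟩

H² = I, so an even number of Hadamards cancels: H^2 = I and the state is unchanged.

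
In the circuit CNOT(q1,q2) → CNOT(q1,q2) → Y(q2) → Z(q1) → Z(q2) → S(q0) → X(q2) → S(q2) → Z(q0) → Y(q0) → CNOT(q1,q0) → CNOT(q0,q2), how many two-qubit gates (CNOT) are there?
4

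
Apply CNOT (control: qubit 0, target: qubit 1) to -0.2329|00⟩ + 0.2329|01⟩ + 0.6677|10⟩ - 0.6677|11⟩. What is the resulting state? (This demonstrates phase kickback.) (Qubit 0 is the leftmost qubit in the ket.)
-0.2329|00⟩ + 0.2329|01⟩ - 0.6677|10⟩ + 0.6677|11⟩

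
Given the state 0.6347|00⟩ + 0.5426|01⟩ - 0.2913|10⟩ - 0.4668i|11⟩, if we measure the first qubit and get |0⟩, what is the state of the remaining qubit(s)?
0.7601|0⟩ + 0.6498|1⟩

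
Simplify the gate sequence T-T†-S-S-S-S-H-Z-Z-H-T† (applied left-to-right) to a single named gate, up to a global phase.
T†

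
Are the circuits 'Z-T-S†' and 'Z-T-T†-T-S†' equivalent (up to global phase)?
Yes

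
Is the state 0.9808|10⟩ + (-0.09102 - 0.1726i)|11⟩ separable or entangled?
Separable

Writing the state as a|00⟩ + b|01⟩ + c|10⟩ + d|11⟩, it is a product state iff ad − bc = 0.
Here (a, b, c, d) = (0, 0, 0.9808, (-0.09102 - 0.1726i)): ad − bc = (0)(-0.09102 - 0.1726i) − (0)(0.9808) = 0, so the state is separable.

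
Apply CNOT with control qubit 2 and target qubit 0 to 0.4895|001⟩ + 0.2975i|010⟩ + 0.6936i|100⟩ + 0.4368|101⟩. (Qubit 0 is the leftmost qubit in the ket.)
0.4368|001⟩ + 0.2975i|010⟩ + 0.6936i|100⟩ + 0.4895|101⟩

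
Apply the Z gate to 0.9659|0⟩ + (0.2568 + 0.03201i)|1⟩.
0.9659|0⟩ + (-0.2568 - 0.03201i)|1⟩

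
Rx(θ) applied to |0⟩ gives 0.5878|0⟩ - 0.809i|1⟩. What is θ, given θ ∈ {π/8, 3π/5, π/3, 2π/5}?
3π/5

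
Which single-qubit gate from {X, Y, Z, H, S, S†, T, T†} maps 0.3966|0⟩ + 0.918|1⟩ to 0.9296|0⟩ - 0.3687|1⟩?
H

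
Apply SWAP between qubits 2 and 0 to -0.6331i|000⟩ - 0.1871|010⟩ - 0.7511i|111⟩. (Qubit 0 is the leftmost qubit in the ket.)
-0.6331i|000⟩ - 0.1871|010⟩ - 0.7511i|111⟩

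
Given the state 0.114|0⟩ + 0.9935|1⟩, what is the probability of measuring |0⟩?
0.013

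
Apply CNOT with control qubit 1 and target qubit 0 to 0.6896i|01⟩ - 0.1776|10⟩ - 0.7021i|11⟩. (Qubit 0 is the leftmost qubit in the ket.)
-0.7021i|01⟩ - 0.1776|10⟩ + 0.6896i|11⟩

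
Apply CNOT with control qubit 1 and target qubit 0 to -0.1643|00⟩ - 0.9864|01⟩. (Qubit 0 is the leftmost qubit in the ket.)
-0.1643|00⟩ - 0.9864|11⟩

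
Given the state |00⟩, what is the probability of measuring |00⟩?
1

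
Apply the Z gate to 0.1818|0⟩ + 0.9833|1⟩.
0.1818|0⟩ - 0.9833|1⟩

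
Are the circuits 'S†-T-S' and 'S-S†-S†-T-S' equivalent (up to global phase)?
Yes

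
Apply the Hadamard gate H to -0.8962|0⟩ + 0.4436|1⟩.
-0.32|0⟩ - 0.9474|1⟩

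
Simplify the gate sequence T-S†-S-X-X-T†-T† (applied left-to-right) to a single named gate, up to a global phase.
T†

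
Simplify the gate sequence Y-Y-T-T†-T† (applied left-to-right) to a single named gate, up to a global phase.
T†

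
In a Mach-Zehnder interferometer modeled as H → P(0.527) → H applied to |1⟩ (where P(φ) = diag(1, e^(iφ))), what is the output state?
(0.06784 - 0.2515i)|0⟩ + (0.9322 + 0.2515i)|1⟩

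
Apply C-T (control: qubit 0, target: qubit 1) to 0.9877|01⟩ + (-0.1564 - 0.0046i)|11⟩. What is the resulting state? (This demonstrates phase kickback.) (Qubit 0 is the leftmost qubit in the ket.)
0.9877|01⟩ + (-0.1073 - 0.1138i)|11⟩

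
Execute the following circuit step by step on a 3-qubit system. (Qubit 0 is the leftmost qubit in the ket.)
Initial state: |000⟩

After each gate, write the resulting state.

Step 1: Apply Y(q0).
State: i|100⟩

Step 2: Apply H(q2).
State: (1/√2)i|100⟩ + (1/√2)i|101⟩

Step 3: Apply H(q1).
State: (1/2)i|100⟩ + (1/2)i|101⟩ + (1/2)i|110⟩ + (1/2)i|111⟩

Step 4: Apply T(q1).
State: (1/2)i|100⟩ + (1/2)i|101⟩ + (-1/√8 + (1/√8)i)|110⟩ + (-1/√8 + (1/√8)i)|111⟩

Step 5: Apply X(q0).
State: (1/2)i|000⟩ + (1/2)i|001⟩ + (-1/√8 + (1/√8)i)|010⟩ + (-1/√8 + (1/√8)i)|011⟩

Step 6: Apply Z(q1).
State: (1/2)i|000⟩ + (1/2)i|001⟩ + (1/√8 - (1/√8)i)|010⟩ + (1/√8 - (1/√8)i)|011⟩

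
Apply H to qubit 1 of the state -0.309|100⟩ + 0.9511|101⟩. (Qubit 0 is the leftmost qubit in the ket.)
-0.2185|100⟩ + 0.6725|101⟩ - 0.2185|110⟩ + 0.6725|111⟩

H on qubit 1 mixes each pair of kets that differ only in qubit 1: amplitudes (a, b) of (|…0…⟩, |…1…⟩) become ((a + b)/√2, (a − b)/√2). Kets absent from the input have amplitude 0.
(|100⟩, |110⟩): (a, b) = (-0.309, 0) → (-0.2185, -0.2185)
(|101⟩, |111⟩): (a, b) = (0.9511, 0) → (0.6725, 0.6725)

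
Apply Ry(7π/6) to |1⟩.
-0.9659|0⟩ - 0.2588|1⟩

Ry(7π/6) = [[cos(θ/2), −sin(θ/2)], [sin(θ/2), cos(θ/2)]]; θ = 7π/6, cos(θ/2) ≈ -0.258819, sin(θ/2) ≈ 0.965926.
With a = amp(|0⟩) = 0 and b = amp(|1⟩) = 1:
new amp(|0⟩) = (-0.258819)·a + (-0.965926)·b = -0.9659
new amp(|1⟩) = (0.965926)·a + (-0.258819)·b = -0.2588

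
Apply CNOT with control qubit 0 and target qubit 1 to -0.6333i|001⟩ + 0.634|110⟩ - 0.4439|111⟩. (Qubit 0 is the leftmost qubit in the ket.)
-0.6333i|001⟩ + 0.634|100⟩ - 0.4439|101⟩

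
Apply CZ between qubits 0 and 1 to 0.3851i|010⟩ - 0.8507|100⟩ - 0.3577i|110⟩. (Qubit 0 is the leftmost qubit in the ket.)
0.3851i|010⟩ - 0.8507|100⟩ + 0.3577i|110⟩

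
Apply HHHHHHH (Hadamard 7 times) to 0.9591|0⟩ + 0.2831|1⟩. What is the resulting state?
0.8784|0⟩ + 0.478|1⟩

H² = I, so H^7 = H: a single Hadamard. With (a, b) = (0.9591, 0.2831), H gives ((a + b)/√2, (a − b)/√2) = (0.8784, 0.478).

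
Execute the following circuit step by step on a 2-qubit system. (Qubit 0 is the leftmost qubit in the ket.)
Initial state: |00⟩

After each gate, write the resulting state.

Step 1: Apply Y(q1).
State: i|01⟩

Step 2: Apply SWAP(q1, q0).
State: i|10⟩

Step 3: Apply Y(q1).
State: -|11⟩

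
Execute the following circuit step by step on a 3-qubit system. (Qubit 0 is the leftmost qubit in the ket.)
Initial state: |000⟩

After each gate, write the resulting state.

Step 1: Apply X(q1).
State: |010⟩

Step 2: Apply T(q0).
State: |010⟩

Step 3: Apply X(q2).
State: |011⟩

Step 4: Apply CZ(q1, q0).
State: |011⟩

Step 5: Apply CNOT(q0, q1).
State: |011⟩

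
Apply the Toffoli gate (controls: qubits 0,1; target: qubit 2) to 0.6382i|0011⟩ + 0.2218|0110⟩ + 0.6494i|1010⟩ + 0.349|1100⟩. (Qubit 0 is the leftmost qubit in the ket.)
0.6382i|0011⟩ + 0.2218|0110⟩ + 0.6494i|1010⟩ + 0.349|1110⟩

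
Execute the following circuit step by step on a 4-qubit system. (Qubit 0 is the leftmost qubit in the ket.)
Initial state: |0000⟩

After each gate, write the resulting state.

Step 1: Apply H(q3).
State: 1/√2|0000⟩ + 1/√2|0001⟩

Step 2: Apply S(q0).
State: 1/√2|0000⟩ + 1/√2|0001⟩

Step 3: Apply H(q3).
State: |0000⟩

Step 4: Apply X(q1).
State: |0100⟩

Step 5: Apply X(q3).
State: |0101⟩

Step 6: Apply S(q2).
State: |0101⟩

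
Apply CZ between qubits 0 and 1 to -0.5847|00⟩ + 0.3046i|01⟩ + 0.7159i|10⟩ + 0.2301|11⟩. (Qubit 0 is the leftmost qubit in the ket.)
-0.5847|00⟩ + 0.3046i|01⟩ + 0.7159i|10⟩ - 0.2301|11⟩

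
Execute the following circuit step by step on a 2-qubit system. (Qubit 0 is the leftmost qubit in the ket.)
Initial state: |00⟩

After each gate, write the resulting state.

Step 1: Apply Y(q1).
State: i|01⟩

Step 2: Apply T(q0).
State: i|01⟩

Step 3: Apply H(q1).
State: (1/√2)i|00⟩ - (1/√2)i|01⟩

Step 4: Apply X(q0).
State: (1/√2)i|10⟩ - (1/√2)i|11⟩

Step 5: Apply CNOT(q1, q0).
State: -(1/√2)i|01⟩ + (1/√2)i|10⟩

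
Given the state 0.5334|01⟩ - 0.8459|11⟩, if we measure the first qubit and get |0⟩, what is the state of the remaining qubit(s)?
|1⟩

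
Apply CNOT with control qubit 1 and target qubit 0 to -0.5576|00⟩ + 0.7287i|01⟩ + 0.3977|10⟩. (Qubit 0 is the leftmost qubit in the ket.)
-0.5576|00⟩ + 0.3977|10⟩ + 0.7287i|11⟩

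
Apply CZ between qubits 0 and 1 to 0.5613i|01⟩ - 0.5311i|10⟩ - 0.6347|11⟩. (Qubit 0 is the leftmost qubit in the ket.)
0.5613i|01⟩ - 0.5311i|10⟩ + 0.6347|11⟩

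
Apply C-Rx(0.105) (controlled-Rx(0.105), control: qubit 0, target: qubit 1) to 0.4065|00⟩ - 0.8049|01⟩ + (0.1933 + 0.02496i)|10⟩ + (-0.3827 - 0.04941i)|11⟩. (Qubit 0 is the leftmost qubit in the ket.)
0.4065|00⟩ - 0.8049|01⟩ + (0.1904 + 0.04501i)|10⟩ + (-0.3809 - 0.05949i)|11⟩

C-Rx(0.105) leaves the control-|0⟩ kets |00⟩, |01⟩ unchanged and applies Rx(0.105) to qubit 1 on the control-|1⟩ pair (|10⟩, |11⟩).
Rx(0.105) = [[cos(θ/2), −i·sin(θ/2)], [−i·sin(θ/2), cos(θ/2)]]; θ = 0.105, cos(θ/2) ≈ 0.998622, sin(θ/2) ≈ 0.0524759.
With a = amp(|10⟩) = (0.1933 + 0.02496i) and b = amp(|11⟩) = (-0.3827 - 0.04941i):
new amp(|10⟩) = (0.998622)·a + (-0.0524759i)·b = (0.1904 + 0.04501i)
new amp(|11⟩) = (-0.0524759i)·a + (0.998622)·b = (-0.3809 - 0.05949i)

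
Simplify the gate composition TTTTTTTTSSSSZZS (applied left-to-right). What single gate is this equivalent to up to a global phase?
S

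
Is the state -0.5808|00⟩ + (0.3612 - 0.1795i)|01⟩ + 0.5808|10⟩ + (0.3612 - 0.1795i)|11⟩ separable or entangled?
Entangled

Writing the state as a|00⟩ + b|01⟩ + c|10⟩ + d|11⟩, it is a product state iff ad − bc = 0.
Here (a, b, c, d) = (-0.5808, (0.3612 - 0.1795i), 0.5808, (0.3612 - 0.1795i)): ad − bc = (-0.5808)(0.3612 - 0.1795i) − (0.3612 - 0.1795i)(0.5808) = (-0.4196 + 0.2085i) ≠ 0, so the state is entangled.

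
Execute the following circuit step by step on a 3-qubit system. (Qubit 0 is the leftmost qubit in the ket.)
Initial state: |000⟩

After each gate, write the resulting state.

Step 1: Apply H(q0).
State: 1/√2|000⟩ + 1/√2|100⟩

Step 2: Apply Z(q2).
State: 1/√2|000⟩ + 1/√2|100⟩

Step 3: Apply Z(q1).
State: 1/√2|000⟩ + 1/√2|100⟩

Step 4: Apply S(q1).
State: 1/√2|000⟩ + 1/√2|100⟩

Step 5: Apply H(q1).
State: 1/2|000⟩ + 1/2|010⟩ + 1/2|100⟩ + 1/2|110⟩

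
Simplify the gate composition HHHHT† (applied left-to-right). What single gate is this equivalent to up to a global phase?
T†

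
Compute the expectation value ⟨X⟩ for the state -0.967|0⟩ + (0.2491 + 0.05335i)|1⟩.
-0.4818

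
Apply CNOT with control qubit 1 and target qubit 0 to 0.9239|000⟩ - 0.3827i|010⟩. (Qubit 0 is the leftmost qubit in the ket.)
0.9239|000⟩ - 0.3827i|110⟩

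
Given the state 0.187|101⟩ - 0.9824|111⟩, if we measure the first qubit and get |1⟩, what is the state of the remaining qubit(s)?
0.187|01⟩ - 0.9824|11⟩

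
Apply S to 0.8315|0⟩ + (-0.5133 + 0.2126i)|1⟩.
0.8315|0⟩ + (-0.2126 - 0.5133i)|1⟩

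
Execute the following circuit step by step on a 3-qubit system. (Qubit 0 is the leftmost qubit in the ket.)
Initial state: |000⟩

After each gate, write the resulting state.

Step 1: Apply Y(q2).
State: i|001⟩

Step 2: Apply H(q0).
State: (1/√2)i|001⟩ + (1/√2)i|101⟩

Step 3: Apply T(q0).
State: (1/√2)i|001⟩ + (-1/2 + (1/2)i)|101⟩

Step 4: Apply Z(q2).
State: -(1/√2)i|001⟩ + (1/2 - (1/2)i)|101⟩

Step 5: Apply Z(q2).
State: (1/√2)i|001⟩ + (-1/2 + (1/2)i)|101⟩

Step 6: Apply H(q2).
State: (1/2)i|000⟩ - (1/2)i|001⟩ + (-1/√8 + (1/√8)i)|100⟩ + (1/√8 - (1/√8)i)|101⟩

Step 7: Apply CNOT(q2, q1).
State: (1/2)i|000⟩ - (1/2)i|011⟩ + (-1/√8 + (1/√8)i)|100⟩ + (1/√8 - (1/√8)i)|111⟩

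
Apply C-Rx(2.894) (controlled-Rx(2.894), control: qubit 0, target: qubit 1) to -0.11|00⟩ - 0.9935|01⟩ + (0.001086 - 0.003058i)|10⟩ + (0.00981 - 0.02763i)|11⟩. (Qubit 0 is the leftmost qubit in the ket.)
-0.11|00⟩ - 0.9935|01⟩ + (-0.02728 - 0.01011i)|10⟩ + (-0.001823 - 0.004489i)|11⟩

C-Rx(2.894) leaves the control-|0⟩ kets |00⟩, |01⟩ unchanged and applies Rx(2.894) to qubit 1 on the control-|1⟩ pair (|10⟩, |11⟩).
Rx(2.894) = [[cos(θ/2), −i·sin(θ/2)], [−i·sin(θ/2), cos(θ/2)]]; θ = 2.894, cos(θ/2) ≈ 0.12348, sin(θ/2) ≈ 0.992347.
With a = amp(|10⟩) = (0.001086 - 0.003058i) and b = amp(|11⟩) = (0.00981 - 0.02763i):
new amp(|10⟩) = (0.12348)·a + (-0.992347i)·b = (-0.02728 - 0.01011i)
new amp(|11⟩) = (-0.992347i)·a + (0.12348)·b = (-0.001823 - 0.004489i)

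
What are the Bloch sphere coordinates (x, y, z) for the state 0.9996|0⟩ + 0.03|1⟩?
(0.05998, 0, 0.9983)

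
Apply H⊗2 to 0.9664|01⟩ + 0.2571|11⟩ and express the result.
0.6118|00⟩ - 0.6118|01⟩ + 0.3547|10⟩ - 0.3547|11⟩

H⊗2 gives amp(|y⟩) = (1/2) Σ_x (−1)^(x·y) amp(|x⟩), where x·y is the number of positions in which both x and y have a 1.
|00⟩: (0.9664 + 0.2571)/2 = 0.6118
|01⟩: (-0.9664 - 0.2571)/2 = -0.6118
|10⟩: (0.9664 - 0.2571)/2 = 0.3547
|11⟩: (-0.9664 + 0.2571)/2 = -0.3547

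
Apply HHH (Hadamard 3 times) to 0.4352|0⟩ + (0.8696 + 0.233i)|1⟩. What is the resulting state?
(0.9226 + 0.1648i)|0⟩ + (-0.3072 - 0.1648i)|1⟩

H² = I, so H^3 = H: a single Hadamard. With (a, b) = (0.4352, (0.8696 + 0.233i)), H gives ((a + b)/√2, (a − b)/√2) = ((0.9226 + 0.1648i), (-0.3072 - 0.1648i)).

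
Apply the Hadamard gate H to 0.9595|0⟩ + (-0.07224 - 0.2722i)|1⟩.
(0.6274 - 0.1925i)|0⟩ + (0.7296 + 0.1925i)|1⟩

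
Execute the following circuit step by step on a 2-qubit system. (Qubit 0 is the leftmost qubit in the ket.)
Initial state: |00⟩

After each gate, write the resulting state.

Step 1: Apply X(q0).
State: |10⟩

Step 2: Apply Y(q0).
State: -i|00⟩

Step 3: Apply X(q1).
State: -i|01⟩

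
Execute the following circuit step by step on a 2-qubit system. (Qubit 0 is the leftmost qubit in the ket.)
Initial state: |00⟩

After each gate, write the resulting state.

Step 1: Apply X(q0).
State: |10⟩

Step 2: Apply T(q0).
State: (1/√2 + (1/√2)i)|10⟩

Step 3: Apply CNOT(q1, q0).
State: (1/√2 + (1/√2)i)|10⟩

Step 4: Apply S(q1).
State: (1/√2 + (1/√2)i)|10⟩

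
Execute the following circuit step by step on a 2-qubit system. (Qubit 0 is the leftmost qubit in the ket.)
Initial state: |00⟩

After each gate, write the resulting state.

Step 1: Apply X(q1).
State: |01⟩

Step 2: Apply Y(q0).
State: i|11⟩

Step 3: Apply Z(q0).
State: -i|11⟩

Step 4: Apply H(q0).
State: -(1/√2)i|01⟩ + (1/√2)i|11⟩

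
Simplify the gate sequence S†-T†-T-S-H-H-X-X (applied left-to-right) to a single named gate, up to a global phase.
I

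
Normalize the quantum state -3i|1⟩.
-i|1⟩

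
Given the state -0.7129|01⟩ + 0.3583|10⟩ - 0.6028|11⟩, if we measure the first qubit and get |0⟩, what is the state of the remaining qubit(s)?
-|1⟩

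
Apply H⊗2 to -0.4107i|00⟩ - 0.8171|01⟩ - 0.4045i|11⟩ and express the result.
(-0.4086 - 0.4076i)|00⟩ + (0.4086 - 0.0031i)|01⟩ + (-0.4086 - 0.0031i)|10⟩ + (0.4086 - 0.4076i)|11⟩

H⊗2 gives amp(|y⟩) = (1/2) Σ_x (−1)^(x·y) amp(|x⟩), where x·y is the number of positions in which both x and y have a 1.
|00⟩: (-0.4107i - 0.8171 - 0.4045i)/2 = (-0.4086 - 0.4076i)
|01⟩: (-0.4107i + 0.8171 + 0.4045i)/2 = (0.4086 - 0.0031i)
|10⟩: (-0.4107i - 0.8171 + 0.4045i)/2 = (-0.4086 - 0.0031i)
|11⟩: (-0.4107i + 0.8171 - 0.4045i)/2 = (0.4086 - 0.4076i)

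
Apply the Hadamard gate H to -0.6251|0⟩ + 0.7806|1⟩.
0.11|0⟩ - 0.994|1⟩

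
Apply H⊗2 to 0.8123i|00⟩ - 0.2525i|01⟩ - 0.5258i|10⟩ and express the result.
0.017i|00⟩ + 0.2695i|01⟩ + 0.5428i|10⟩ + 0.7953i|11⟩

H⊗2 gives amp(|y⟩) = (1/2) Σ_x (−1)^(x·y) amp(|x⟩), where x·y is the number of positions in which both x and y have a 1.
|00⟩: (0.8123i - 0.2525i - 0.5258i)/2 = 0.017i
|01⟩: (0.8123i + 0.2525i - 0.5258i)/2 = 0.2695i
|10⟩: (0.8123i - 0.2525i + 0.5258i)/2 = 0.5428i
|11⟩: (0.8123i + 0.2525i + 0.5258i)/2 = 0.7953i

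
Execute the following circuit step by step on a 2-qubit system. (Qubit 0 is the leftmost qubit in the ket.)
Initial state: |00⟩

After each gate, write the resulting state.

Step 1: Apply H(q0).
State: 1/√2|00⟩ + 1/√2|10⟩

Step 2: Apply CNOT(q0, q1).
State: 1/√2|00⟩ + 1/√2|11⟩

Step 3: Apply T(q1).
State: 1/√2|00⟩ + (1/2 + (1/2)i)|11⟩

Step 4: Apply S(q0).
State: 1/√2|00⟩ + (-1/2 + (1/2)i)|11⟩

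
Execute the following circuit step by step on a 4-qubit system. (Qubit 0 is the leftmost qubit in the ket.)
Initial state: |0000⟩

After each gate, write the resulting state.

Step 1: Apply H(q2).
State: 1/√2|0000⟩ + 1/√2|0010⟩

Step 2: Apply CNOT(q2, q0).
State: 1/√2|0000⟩ + 1/√2|1010⟩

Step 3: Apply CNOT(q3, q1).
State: 1/√2|0000⟩ + 1/√2|1010⟩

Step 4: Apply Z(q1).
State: 1/√2|0000⟩ + 1/√2|1010⟩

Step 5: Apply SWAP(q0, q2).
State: 1/√2|0000⟩ + 1/√2|1010⟩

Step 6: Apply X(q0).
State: 1/√2|0010⟩ + 1/√2|1000⟩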